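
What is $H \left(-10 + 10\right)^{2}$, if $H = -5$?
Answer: $0$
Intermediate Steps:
$H \left(-10 + 10\right)^{2} = - 5 \left(-10 + 10\right)^{2} = - 5 \cdot 0^{2} = \left(-5\right) 0 = 0$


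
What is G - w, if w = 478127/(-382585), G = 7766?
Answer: 2971633237/382585 ≈ 7767.3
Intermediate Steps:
w = -478127/382585 (w = 478127*(-1/382585) = -478127/382585 ≈ -1.2497)
G - w = 7766 - 1*(-478127/382585) = 7766 + 478127/382585 = 2971633237/382585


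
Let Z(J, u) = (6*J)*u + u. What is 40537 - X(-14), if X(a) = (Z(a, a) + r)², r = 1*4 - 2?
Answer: -1314359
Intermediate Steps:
Z(J, u) = u + 6*J*u (Z(J, u) = 6*J*u + u = u + 6*J*u)
r = 2 (r = 4 - 2 = 2)
X(a) = (2 + a*(1 + 6*a))² (X(a) = (a*(1 + 6*a) + 2)² = (2 + a*(1 + 6*a))²)
40537 - X(-14) = 40537 - (2 - 14*(1 + 6*(-14)))² = 40537 - (2 - 14*(1 - 84))² = 40537 - (2 - 14*(-83))² = 40537 - (2 + 1162)² = 40537 - 1*1164² = 40537 - 1*1354896 = 40537 - 1354896 = -1314359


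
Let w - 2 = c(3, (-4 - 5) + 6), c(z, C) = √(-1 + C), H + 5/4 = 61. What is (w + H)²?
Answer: 60945/16 + 247*I ≈ 3809.1 + 247.0*I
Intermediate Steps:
H = 239/4 (H = -5/4 + 61 = 239/4 ≈ 59.750)
w = 2 + 2*I (w = 2 + √(-1 + ((-4 - 5) + 6)) = 2 + √(-1 + (-9 + 6)) = 2 + √(-1 - 3) = 2 + √(-4) = 2 + 2*I ≈ 2.0 + 2.0*I)
(w + H)² = ((2 + 2*I) + 239/4)² = (247/4 + 2*I)²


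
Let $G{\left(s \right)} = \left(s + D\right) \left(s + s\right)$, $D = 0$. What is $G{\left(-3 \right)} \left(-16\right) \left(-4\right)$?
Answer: $1152$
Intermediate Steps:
$G{\left(s \right)} = 2 s^{2}$ ($G{\left(s \right)} = \left(s + 0\right) \left(s + s\right) = s 2 s = 2 s^{2}$)
$G{\left(-3 \right)} \left(-16\right) \left(-4\right) = 2 \left(-3\right)^{2} \left(-16\right) \left(-4\right) = 2 \cdot 9 \left(-16\right) \left(-4\right) = 18 \left(-16\right) \left(-4\right) = \left(-288\right) \left(-4\right) = 1152$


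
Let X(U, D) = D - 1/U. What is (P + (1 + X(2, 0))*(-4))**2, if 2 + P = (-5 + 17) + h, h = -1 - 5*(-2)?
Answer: 289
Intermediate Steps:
h = 9 (h = -1 + 10 = 9)
P = 19 (P = -2 + ((-5 + 17) + 9) = -2 + (12 + 9) = -2 + 21 = 19)
X(U, D) = D - 1/U
(P + (1 + X(2, 0))*(-4))**2 = (19 + (1 + (0 - 1/2))*(-4))**2 = (19 + (1 - 1/2)*(-4))**2 = (19 + (1/2)*(-4))**2 = (19 - 2)**2 = 17**2 = 289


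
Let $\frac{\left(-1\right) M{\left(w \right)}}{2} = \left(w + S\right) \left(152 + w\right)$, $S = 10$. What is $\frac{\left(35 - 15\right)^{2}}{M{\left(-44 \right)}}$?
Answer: $\frac{25}{459} \approx 0.054466$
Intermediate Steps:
$M{\left(w \right)} = - 2 \left(10 + w\right) \left(152 + w\right)$ ($M{\left(w \right)} = - 2 \left(w + 10\right) \left(152 + w\right) = - 2 \left(10 + w\right) \left(152 + w\right)$)
$\frac{\left(35 - 15\right)^{2}}{M{\left(-44 \right)}} = \frac{\left(35 - 15\right)^{2}}{-3040 - -14256 - 2 \left(-44\right)^{2}} = \frac{20^{2}}{-3040 + 14256 - 3872} = \frac{400}{-3040 + 14256 - 3872} = \frac{400}{7344} = 400 \cdot \frac{1}{7344} = \frac{25}{459}$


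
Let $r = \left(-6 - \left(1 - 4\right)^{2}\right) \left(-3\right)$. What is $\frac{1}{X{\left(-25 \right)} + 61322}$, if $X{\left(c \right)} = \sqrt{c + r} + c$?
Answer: $\frac{61297}{3757322189} - \frac{2 \sqrt{5}}{3757322189} \approx 1.6313 \cdot 10^{-5}$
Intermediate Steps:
$r = 45$ ($r = \left(-6 - \left(-3\right)^{2}\right) \left(-3\right) = \left(-6 - 9\right) \left(-3\right) = \left(-15\right) \left(-3\right) = 45$)
$X{\left(c \right)} = c + \sqrt{45 + c}$ ($X{\left(c \right)} = \sqrt{c + 45} + c = \sqrt{45 + c} + c = c + \sqrt{45 + c}$)
$\frac{1}{X{\left(-25 \right)} + 61322} = \frac{1}{\left(-25 + \sqrt{45 - 25}\right) + 61322} = \frac{1}{\left(-25 + \sqrt{20}\right) + 61322} = \frac{1}{\left(-25 + 2 \sqrt{5}\right) + 61322} = \frac{1}{61297 + 2 \sqrt{5}}$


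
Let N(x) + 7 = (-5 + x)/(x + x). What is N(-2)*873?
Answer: -18333/4 ≈ -4583.3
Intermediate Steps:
N(x) = -7 + (-5 + x)/(2*x) (N(x) = -7 + (-5 + x)/(x + x) = -7 + (-5 + x)/((2*x)) = -7 + (-5 + x)*(1/(2*x)) = -7 + (-5 + x)/(2*x))
N(-2)*873 = ((½)*(-5 - 13*(-2))/(-2))*873 = ((½)*(-½)*(-5 + 26))*873 = ((½)*(-½)*21)*873 = -21/4*873 = -18333/4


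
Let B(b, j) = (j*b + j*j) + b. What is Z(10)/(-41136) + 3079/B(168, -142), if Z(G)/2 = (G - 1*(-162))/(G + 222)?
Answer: -918306527/1050983664 ≈ -0.87376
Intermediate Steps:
Z(G) = 2*(162 + G)/(222 + G) (Z(G) = 2*((G - 1*(-162))/(G + 222)) = 2*((G + 162)/(222 + G)) = 2*((162 + G)/(222 + G)) = 2*(162 + G)/(222 + G))
B(b, j) = b + j² + b*j (B(b, j) = (b*j + j²) + b = (j² + b*j) + b = b + j² + b*j)
Z(10)/(-41136) + 3079/B(168, -142) = (2*(162 + 10)/(222 + 10))/(-41136) + 3079/(168 + (-142)² + 168*(-142)) = (2*172/232)*(-1/41136) + 3079/(168 + 20164 - 23856) = (2*(1/232)*172)*(-1/41136) + 3079/(-3524) = (43/29)*(-1/41136) + 3079*(-1/3524) = -43/1192944 - 3079/3524 = -918306527/1050983664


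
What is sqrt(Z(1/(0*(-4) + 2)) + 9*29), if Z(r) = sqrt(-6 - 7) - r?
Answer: sqrt(1042 + 4*I*sqrt(13))/2 ≈ 16.14 + 0.11169*I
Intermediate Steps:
Z(r) = -r + I*sqrt(13) (Z(r) = sqrt(-13) - r = I*sqrt(13) - r = -r + I*sqrt(13))
sqrt(Z(1/(0*(-4) + 2)) + 9*29) = sqrt((-1/(0*(-4) + 2) + I*sqrt(13)) + 9*29) = sqrt((-1/(0 + 2) + I*sqrt(13)) + 261) = sqrt((-1/2 + I*sqrt(13)) + 261) = sqrt(521/2 + I*sqrt(13))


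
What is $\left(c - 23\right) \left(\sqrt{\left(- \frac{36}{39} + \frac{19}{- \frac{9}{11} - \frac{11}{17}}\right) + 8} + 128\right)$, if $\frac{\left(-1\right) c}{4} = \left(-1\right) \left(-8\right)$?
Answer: $-7040 - \frac{55 i \sqrt{74734322}}{3562} \approx -7040.0 - 133.48 i$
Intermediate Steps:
$c = -32$ ($c = - 4 \left(\left(-1\right) \left(-8\right)\right) = \left(-4\right) 8 = -32$)
$\left(c - 23\right) \left(\sqrt{\left(- \frac{36}{39} + \frac{19}{- \frac{9}{11} - \frac{11}{17}}\right) + 8} + 128\right) = \left(-32 - 23\right) \left(\sqrt{\left(- \frac{36}{39} + \frac{19}{- \frac{9}{11} - \frac{11}{17}}\right) + 8} + 128\right) = \left(-32 - 23\right) \left(\sqrt{\left(\left(-36\right) \frac{1}{39} + \frac{19}{\left(-9\right) \frac{1}{11} - \frac{11}{17}}\right) + 8} + 128\right) = - 55 \left(\sqrt{\left(- \frac{12}{13} + \frac{19}{- \frac{9}{11} - \frac{11}{17}}\right) + 8} + 128\right) = - 55 \left(\sqrt{\left(- \frac{12}{13} + \frac{19}{- \frac{274}{187}}\right) + 8} + 128\right) = - 55 \left(\sqrt{\left(- \frac{12}{13} + 19 \left(- \frac{187}{274}\right)\right) + 8} + 128\right) = - 55 \left(\sqrt{\left(- \frac{12}{13} - \frac{3553}{274}\right) + 8} + 128\right) = - 55 \left(\sqrt{- \frac{49477}{3562} + 8} + 128\right) = - 55 \left(\sqrt{- \frac{20981}{3562}} + 128\right) = - 55 \left(\frac{i \sqrt{74734322}}{3562} + 128\right) = - 55 \left(128 + \frac{i \sqrt{74734322}}{3562}\right) = -7040 - \frac{55 i \sqrt{74734322}}{3562}$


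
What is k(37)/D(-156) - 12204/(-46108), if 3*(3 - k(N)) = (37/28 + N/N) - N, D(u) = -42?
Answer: -3333593/40667256 ≈ -0.081972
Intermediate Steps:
k(N) = 187/84 + N/3 (k(N) = 3 - ((37/28 + N/N) - N)/3 = 3 - ((37*(1/28) + 1) - N)/3 = 3 - ((37/28 + 1) - N)/3 = 3 - (65/28 - N)/3 = 3 + (-65/84 + N/3) = 187/84 + N/3)
k(37)/D(-156) - 12204/(-46108) = (187/84 + (⅓)*37)/(-42) - 12204/(-46108) = (187/84 + 37/3)*(-1/42) - 12204*(-1/46108) = (1223/84)*(-1/42) + 3051/11527 = -1223/3528 + 3051/11527 = -3333593/40667256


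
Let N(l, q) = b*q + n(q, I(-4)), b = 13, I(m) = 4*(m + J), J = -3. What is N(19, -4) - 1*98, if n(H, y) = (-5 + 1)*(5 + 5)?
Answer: -190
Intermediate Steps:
I(m) = -12 + 4*m (I(m) = 4*(m - 3) = 4*(-3 + m) = -12 + 4*m)
n(H, y) = -40 (n(H, y) = -4*10 = -40)
N(l, q) = -40 + 13*q (N(l, q) = 13*q - 40 = -40 + 13*q)
N(19, -4) - 1*98 = (-40 + 13*(-4)) - 1*98 = (-40 - 52) - 98 = -92 - 98 = -190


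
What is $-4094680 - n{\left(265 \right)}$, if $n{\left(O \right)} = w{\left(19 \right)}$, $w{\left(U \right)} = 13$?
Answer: $-4094693$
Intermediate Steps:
$n{\left(O \right)} = 13$
$-4094680 - n{\left(265 \right)} = -4094680 - 13 = -4094693$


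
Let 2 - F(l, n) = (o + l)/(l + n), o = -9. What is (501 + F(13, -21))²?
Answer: 1014049/4 ≈ 2.5351e+5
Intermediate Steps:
F(l, n) = 2 - (-9 + l)/(l + n)
(501 + F(13, -21))² = (501 + (9 + 13 + 2*(-21))/(13 - 21))² = (501 + (9 + 13 - 42)/(-8))² = (501 - ⅛*(-20))² = (501 + 5/2)² = (1007/2)² = 1014049/4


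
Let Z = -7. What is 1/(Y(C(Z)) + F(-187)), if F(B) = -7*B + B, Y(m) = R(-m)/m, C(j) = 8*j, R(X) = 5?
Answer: 56/62827 ≈ 0.00089134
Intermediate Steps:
Y(m) = 5/m
F(B) = -6*B
1/(Y(C(Z)) + F(-187)) = 1/(5/((8*(-7))) - 6*(-187)) = 1/(5/(-56) + 1122) = 1/(5*(-1/56) + 1122) = 1/(-5/56 + 1122) = 1/(62827/56) = 56/62827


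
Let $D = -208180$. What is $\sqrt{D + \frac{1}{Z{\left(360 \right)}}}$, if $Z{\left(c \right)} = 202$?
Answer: $\frac{i \sqrt{8494576518}}{202} \approx 456.27 i$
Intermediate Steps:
$\sqrt{D + \frac{1}{Z{\left(360 \right)}}} = \sqrt{-208180 + \frac{1}{202}} = \sqrt{- \frac{42052359}{202}} = \frac{i \sqrt{8494576518}}{202}$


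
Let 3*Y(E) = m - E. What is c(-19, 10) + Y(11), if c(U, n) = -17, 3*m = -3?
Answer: -21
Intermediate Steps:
m = -1 (m = (⅓)*(-3) = -1)
Y(E) = -⅓ - E/3 (Y(E) = (-1 - E)/3 = -⅓ - E/3)
c(-19, 10) + Y(11) = -17 + (-⅓ - ⅓*11) = -17 + (-⅓ - 11/3) = -17 - 4 = -21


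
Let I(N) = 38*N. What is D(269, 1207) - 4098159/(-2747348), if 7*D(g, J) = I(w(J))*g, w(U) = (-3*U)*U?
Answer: -122739781375049919/19231436 ≈ -6.3822e+9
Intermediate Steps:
w(U) = -3*U²
D(g, J) = -114*g*J²/7 (D(g, J) = ((38*(-3*J²))*g)/7 = ((-114*J²)*g)/7 = (-114*g*J²)/7 = -114*g*J²/7)
D(269, 1207) - 4098159/(-2747348) = -114/7*269*1207² - 4098159/(-2747348) = -114/7*269*1456849 - 4098159*(-1)/2747348 = -44675731434/7 - 1*(-4098159/2747348) = -44675731434/7 + 4098159/2747348 = -122739781375049919/19231436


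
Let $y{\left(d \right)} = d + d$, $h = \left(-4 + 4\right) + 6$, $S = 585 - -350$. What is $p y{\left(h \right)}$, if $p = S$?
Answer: $11220$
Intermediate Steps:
$S = 935$ ($S = 585 + 350 = 935$)
$p = 935$
$h = 6$ ($h = 0 + 6 = 6$)
$y{\left(d \right)} = 2 d$
$p y{\left(h \right)} = 935 \cdot 2 \cdot 6 = 935 \cdot 12 = 11220$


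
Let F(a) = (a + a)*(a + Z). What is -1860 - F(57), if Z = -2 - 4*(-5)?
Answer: -10410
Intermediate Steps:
Z = 18 (Z = -2 + 20 = 18)
F(a) = 2*a*(18 + a) (F(a) = (a + a)*(a + 18) = (2*a)*(18 + a) = 2*a*(18 + a))
-1860 - F(57) = -1860 - 2*57*(18 + 57) = -1860 - 2*57*75 = -1860 - 1*8550 = -1860 - 8550 = -10410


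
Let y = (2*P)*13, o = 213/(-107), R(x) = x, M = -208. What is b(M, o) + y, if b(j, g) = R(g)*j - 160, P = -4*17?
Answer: -161992/107 ≈ -1513.9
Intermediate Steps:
o = -213/107 (o = 213*(-1/107) = -213/107 ≈ -1.9907)
P = -68
b(j, g) = -160 + g*j (b(j, g) = g*j - 160 = -160 + g*j)
y = -1768 (y = (2*(-68))*13 = -136*13 = -1768)
b(M, o) + y = (-160 - 213/107*(-208)) - 1768 = (-160 + 44304/107) - 1768 = 27184/107 - 1768 = -161992/107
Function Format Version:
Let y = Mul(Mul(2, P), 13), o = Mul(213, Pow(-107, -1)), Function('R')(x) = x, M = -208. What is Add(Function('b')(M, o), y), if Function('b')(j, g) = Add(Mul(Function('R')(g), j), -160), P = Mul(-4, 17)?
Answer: Rational(-161992, 107) ≈ -1513.9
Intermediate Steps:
o = Rational(-213, 107) (o = Mul(213, Rational(-1, 107)) = Rational(-213, 107) ≈ -1.9907)
P = -68
Function('b')(j, g) = Add(-160, Mul(g, j)) (Function('b')(j, g) = Add(Mul(g, j), -160) = Add(-160, Mul(g, j)))
y = -1768 (y = Mul(Mul(2, -68), 13) = Mul(-136, 13) = -1768)
Add(Function('b')(M, o), y) = Add(Add(-160, Mul(Rational(-213, 107), -208)), -1768) = Add(Add(-160, Rational(44304, 107)), -1768) = Add(Rational(27184, 107), -1768) = Rational(-161992, 107)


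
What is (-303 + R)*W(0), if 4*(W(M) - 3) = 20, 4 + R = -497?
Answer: -6432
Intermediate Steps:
R = -501 (R = -4 - 497 = -501)
W(M) = 8 (W(M) = 3 + (1/4)*20 = 3 + 5 = 8)
(-303 + R)*W(0) = (-303 - 501)*8 = -804*8 = -6432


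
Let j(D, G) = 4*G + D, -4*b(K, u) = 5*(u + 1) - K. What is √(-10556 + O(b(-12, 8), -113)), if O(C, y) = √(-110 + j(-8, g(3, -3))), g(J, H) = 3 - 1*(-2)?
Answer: √(-10556 + 7*I*√2) ≈ 0.0482 + 102.74*I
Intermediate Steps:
b(K, u) = -5/4 - 5*u/4 + K/4 (b(K, u) = -(5*(u + 1) - K)/4 = -(5*(1 + u) - K)/4 = -((5 + 5*u) - K)/4 = -(5 - K + 5*u)/4 = -5/4 - 5*u/4 + K/4)
g(J, H) = 5 (g(J, H) = 3 + 2 = 5)
j(D, G) = D + 4*G
O(C, y) = 7*I*√2 (O(C, y) = √(-110 + (-8 + 4*5)) = √(-110 + (-8 + 20)) = √(-110 + 12) = √(-98) = 7*I*√2)
√(-10556 + O(b(-12, 8), -113)) = √(-10556 + 7*I*√2)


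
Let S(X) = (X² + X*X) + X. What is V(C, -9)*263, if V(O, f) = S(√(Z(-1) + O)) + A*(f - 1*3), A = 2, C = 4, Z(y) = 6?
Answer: -1052 + 263*√10 ≈ -220.32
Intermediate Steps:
S(X) = X + 2*X² (S(X) = (X² + X²) + X = 2*X² + X = X + 2*X²)
V(O, f) = -6 + 2*f + √(6 + O)*(1 + 2*√(6 + O)) (V(O, f) = √(6 + O)*(1 + 2*√(6 + O)) + 2*(f - 1*3) = √(6 + O)*(1 + 2*√(6 + O)) + 2*(f - 3) = √(6 + O)*(1 + 2*√(6 + O)) + 2*(-3 + f) = √(6 + O)*(1 + 2*√(6 + O)) + (-6 + 2*f) = -6 + 2*f + √(6 + O)*(1 + 2*√(6 + O)))
V(C, -9)*263 = (6 + √(6 + 4) + 2*4 + 2*(-9))*263 = (6 + √10 + 8 - 18)*263 = (-4 + √10)*263 = -1052 + 263*√10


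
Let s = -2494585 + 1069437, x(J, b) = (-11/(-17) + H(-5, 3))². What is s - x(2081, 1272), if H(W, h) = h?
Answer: -411871616/289 ≈ -1.4252e+6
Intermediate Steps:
x(J, b) = 3844/289 (x(J, b) = (-11/(-17) + 3)² = (-11*(-1/17) + 3)² = (11/17 + 3)² = (62/17)² = 3844/289)
s = -1425148
s - x(2081, 1272) = -1425148 - 1*3844/289 = -1425148 - 3844/289 = -411871616/289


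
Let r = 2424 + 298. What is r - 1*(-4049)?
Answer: 6771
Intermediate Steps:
r = 2722
r - 1*(-4049) = 2722 - 1*(-4049) = 2722 + 4049 = 6771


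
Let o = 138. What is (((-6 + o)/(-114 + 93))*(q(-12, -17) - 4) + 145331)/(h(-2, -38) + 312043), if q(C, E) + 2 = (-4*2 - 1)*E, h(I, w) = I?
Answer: 144407/312041 ≈ 0.46278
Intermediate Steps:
q(C, E) = -2 - 9*E (q(C, E) = -2 + (-4*2 - 1)*E = -2 + (-8 - 1)*E = -2 - 9*E)
(((-6 + o)/(-114 + 93))*(q(-12, -17) - 4) + 145331)/(h(-2, -38) + 312043) = (((-6 + 138)/(-114 + 93))*((-2 - 9*(-17)) - 4) + 145331)/(-2 + 312043) = ((132/(-21))*((-2 + 153) - 4) + 145331)/312041 = ((132*(-1/21))*(151 - 4) + 145331)*(1/312041) = (-44/7*147 + 145331)*(1/312041) = (-924 + 145331)*(1/312041) = 144407*(1/312041) = 144407/312041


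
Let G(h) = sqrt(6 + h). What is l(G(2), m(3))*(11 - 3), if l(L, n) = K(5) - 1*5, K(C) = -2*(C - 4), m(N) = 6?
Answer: -56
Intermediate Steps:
K(C) = 8 - 2*C (K(C) = -2*(-4 + C) = 8 - 2*C)
l(L, n) = -7 (l(L, n) = (8 - 2*5) - 1*5 = (8 - 10) - 5 = -2 - 5 = -7)
l(G(2), m(3))*(11 - 3) = -7*(11 - 3) = -7*8 = -56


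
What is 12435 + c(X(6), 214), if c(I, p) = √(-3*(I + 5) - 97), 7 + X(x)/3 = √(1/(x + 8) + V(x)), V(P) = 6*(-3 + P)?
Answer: 12435 + √(-9604 - 126*√3542)/14 ≈ 12435.0 + 9.3413*I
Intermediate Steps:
V(P) = -18 + 6*P
X(x) = -21 + 3*√(-18 + 1/(8 + x) + 6*x) (X(x) = -21 + 3*√(1/(x + 8) + (-18 + 6*x)) = -21 + 3*√(1/(8 + x) + (-18 + 6*x)) = -21 + 3*√(-18 + 1/(8 + x) + 6*x))
c(I, p) = √(-112 - 3*I) (c(I, p) = √(-3*(5 + I) - 97) = √((-15 - 3*I) - 97) = √(-112 - 3*I))
12435 + c(X(6), 214) = 12435 + √(-112 - 3*(-21 + 3*√((1 + 6*(-3 + 6)*(8 + 6))/(8 + 6)))) = 12435 + √(-112 - 3*(-21 + 3*√((1 + 6*3*14)/14))) = 12435 + √(-112 - 3*(-21 + 3*√((1 + 252)/14))) = 12435 + √(-112 - 3*(-21 + 3*√((1/14)*253))) = 12435 + √(-112 - 3*(-21 + 3*√(253/14))) = 12435 + √(-112 - 3*(-21 + 3*(√3542/14))) = 12435 + √(-112 - 3*(-21 + 3*√3542/14)) = 12435 + √(-112 + (63 - 9*√3542/14)) = 12435 + √(-49 - 9*√3542/14)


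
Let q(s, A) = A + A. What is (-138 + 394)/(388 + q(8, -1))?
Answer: 128/193 ≈ 0.66321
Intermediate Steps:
q(s, A) = 2*A
(-138 + 394)/(388 + q(8, -1)) = (-138 + 394)/(388 + 2*(-1)) = 256/(388 - 2) = 256/386 = 256*(1/386) = 128/193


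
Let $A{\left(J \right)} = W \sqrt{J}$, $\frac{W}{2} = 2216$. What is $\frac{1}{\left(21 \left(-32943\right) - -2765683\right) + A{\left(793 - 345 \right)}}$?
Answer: $\frac{259235}{536522294856} - \frac{554 \sqrt{7}}{67065286857} \approx 4.6132 \cdot 10^{-7}$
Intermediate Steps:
$W = 4432$ ($W = 2 \cdot 2216 = 4432$)
$A{\left(J \right)} = 4432 \sqrt{J}$
$\frac{1}{\left(21 \left(-32943\right) - -2765683\right) + A{\left(793 - 345 \right)}} = \frac{1}{\left(21 \left(-32943\right) - -2765683\right) + 4432 \sqrt{793 - 345}} = \frac{1}{\left(-691803 + 2765683\right) + 4432 \sqrt{793 - 345}} = \frac{1}{2073880 + 4432 \sqrt{448}} = \frac{1}{2073880 + 4432 \cdot 8 \sqrt{7}} = \frac{1}{2073880 + 35456 \sqrt{7}}$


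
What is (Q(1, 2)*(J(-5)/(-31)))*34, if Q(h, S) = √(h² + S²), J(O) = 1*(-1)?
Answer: 34*√5/31 ≈ 2.4525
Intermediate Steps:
J(O) = -1
Q(h, S) = √(S² + h²)
(Q(1, 2)*(J(-5)/(-31)))*34 = (√(2² + 1²)*(-1/(-31)))*34 = (√(4 + 1)*(-1*(-1/31)))*34 = (√5*(1/31))*34 = (√5/31)*34 = 34*√5/31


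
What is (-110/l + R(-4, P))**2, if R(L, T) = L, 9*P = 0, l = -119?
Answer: 133956/14161 ≈ 9.4595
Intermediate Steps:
P = 0 (P = (1/9)*0 = 0)
(-110/l + R(-4, P))**2 = (-110/(-119) - 4)**2 = (-110*(-1/119) - 4)**2 = (110/119 - 4)**2 = (-366/119)**2 = 133956/14161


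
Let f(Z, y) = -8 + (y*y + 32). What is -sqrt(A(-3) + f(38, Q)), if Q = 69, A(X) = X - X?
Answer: -sqrt(4785) ≈ -69.174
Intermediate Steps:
A(X) = 0
f(Z, y) = 24 + y**2 (f(Z, y) = -8 + (y**2 + 32) = -8 + (32 + y**2) = 24 + y**2)
-sqrt(A(-3) + f(38, Q)) = -sqrt(0 + (24 + 69**2)) = -sqrt(0 + (24 + 4761)) = -sqrt(0 + 4785) = -sqrt(4785)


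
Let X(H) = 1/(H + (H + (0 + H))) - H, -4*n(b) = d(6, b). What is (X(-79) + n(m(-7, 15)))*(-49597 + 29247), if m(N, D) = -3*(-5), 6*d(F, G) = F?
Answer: -759573925/474 ≈ -1.6025e+6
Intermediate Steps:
d(F, G) = F/6
m(N, D) = 15
n(b) = -¼ (n(b) = -6/24 = -¼*1 = -¼)
X(H) = -H + 1/(3*H) (X(H) = 1/(H + (H + H)) - H = 1/(H + 2*H) - H = 1/(3*H) - H = -H + 1/(3*H))
(X(-79) + n(m(-7, 15)))*(-49597 + 29247) = ((-1*(-79) + (⅓)/(-79)) - ¼)*(-49597 + 29247) = ((79 + (⅓)*(-1/79)) - ¼)*(-20350) = ((79 - 1/237) - ¼)*(-20350) = (18722/237 - ¼)*(-20350) = (74651/948)*(-20350) = -759573925/474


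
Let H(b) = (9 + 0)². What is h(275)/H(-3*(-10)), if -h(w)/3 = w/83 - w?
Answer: 22550/2241 ≈ 10.062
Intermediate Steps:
h(w) = 246*w/83 (h(w) = -3*(w/83 - w) = -(-246)*w/83 = 246*w/83)
H(b) = 81 (H(b) = 9² = 81)
h(275)/H(-3*(-10)) = ((246/83)*275)/81 = (67650/83)*(1/81) = 22550/2241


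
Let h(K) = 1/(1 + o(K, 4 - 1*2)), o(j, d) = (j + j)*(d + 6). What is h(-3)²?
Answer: 1/2209 ≈ 0.00045269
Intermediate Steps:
o(j, d) = 2*j*(6 + d) (o(j, d) = (2*j)*(6 + d) = 2*j*(6 + d))
h(K) = 1/(1 + 16*K) (h(K) = 1/(1 + 2*K*(6 + (4 - 1*2))) = 1/(1 + 2*K*(6 + (4 - 2))) = 1/(1 + 2*K*(6 + 2)) = 1/(1 + 2*K*8) = 1/(1 + 16*K))
h(-3)² = (1/(1 + 16*(-3)))² = (1/(1 - 48))² = (1/(-47))² = (-1/47)² = 1/2209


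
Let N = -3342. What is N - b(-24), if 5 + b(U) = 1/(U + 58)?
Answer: -113459/34 ≈ -3337.0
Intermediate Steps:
b(U) = -5 + 1/(58 + U) (b(U) = -5 + 1/(U + 58) = -5 + 1/(58 + U))
N - b(-24) = -3342 - (-289 - 5*(-24))/(58 - 24) = -3342 - (-289 + 120)/34 = -3342 - (-169)/34 = -3342 - 1*(-169/34) = -3342 + 169/34 = -113459/34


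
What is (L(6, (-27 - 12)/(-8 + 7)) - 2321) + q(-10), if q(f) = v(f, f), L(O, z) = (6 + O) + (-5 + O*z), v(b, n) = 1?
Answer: -2079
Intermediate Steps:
L(O, z) = 1 + O + O*z
q(f) = 1
(L(6, (-27 - 12)/(-8 + 7)) - 2321) + q(-10) = ((1 + 6 + 6*((-27 - 12)/(-8 + 7))) - 2321) + 1 = ((1 + 6 + 6*(-39/(-1))) - 2321) + 1 = ((1 + 6 + 6*(-39*(-1))) - 2321) + 1 = ((1 + 6 + 6*39) - 2321) + 1 = ((1 + 6 + 234) - 2321) + 1 = (241 - 2321) + 1 = -2080 + 1 = -2079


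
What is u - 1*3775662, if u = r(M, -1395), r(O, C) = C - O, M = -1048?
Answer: -3776009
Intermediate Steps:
u = -347 (u = -1395 - 1*(-1048) = -1395 + 1048 = -347)
u - 1*3775662 = -347 - 1*3775662 = -347 - 3775662 = -3776009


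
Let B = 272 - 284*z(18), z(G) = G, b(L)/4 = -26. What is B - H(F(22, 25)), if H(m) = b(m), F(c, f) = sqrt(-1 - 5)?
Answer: -4736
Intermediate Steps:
b(L) = -104 (b(L) = 4*(-26) = -104)
F(c, f) = I*sqrt(6) (F(c, f) = sqrt(-6) = I*sqrt(6))
H(m) = -104
B = -4840 (B = 272 - 284*18 = 272 - 5112 = -4840)
B - H(F(22, 25)) = -4840 - 1*(-104) = -4840 + 104 = -4736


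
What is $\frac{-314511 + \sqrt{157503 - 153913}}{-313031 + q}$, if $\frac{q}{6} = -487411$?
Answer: $\frac{314511}{3237497} - \frac{\sqrt{3590}}{3237497} \approx 0.097128$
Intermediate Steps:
$q = -2924466$ ($q = 6 \left(-487411\right) = -2924466$)
$\frac{-314511 + \sqrt{157503 - 153913}}{-313031 + q} = \frac{-314511 + \sqrt{157503 - 153913}}{-313031 - 2924466} = \frac{-314511 + \sqrt{3590}}{-3237497} = \left(-314511 + \sqrt{3590}\right) \left(- \frac{1}{3237497}\right) = \frac{314511}{3237497} - \frac{\sqrt{3590}}{3237497}$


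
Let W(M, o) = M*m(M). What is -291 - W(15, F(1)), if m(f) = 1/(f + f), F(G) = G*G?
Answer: -583/2 ≈ -291.50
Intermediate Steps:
F(G) = G²
m(f) = 1/(2*f)
W(M, o) = ½ (W(M, o) = M*(1/(2*M)) = ½)
-291 - W(15, F(1)) = -291 - 1*½ = -291 - ½ = -583/2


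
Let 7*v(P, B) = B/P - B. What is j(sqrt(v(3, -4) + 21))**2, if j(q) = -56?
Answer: 3136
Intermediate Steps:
v(P, B) = -B/7 + B/(7*P) (v(P, B) = (B/P - B)/7 = (-B + B/P)/7 = -B/7 + B/(7*P))
j(sqrt(v(3, -4) + 21))**2 = (-56)**2 = 3136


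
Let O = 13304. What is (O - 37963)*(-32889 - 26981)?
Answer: 1476334330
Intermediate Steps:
(O - 37963)*(-32889 - 26981) = (13304 - 37963)*(-32889 - 26981) = -24659*(-59870) = 1476334330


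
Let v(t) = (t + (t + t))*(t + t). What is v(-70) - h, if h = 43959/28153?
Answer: 827654241/28153 ≈ 29398.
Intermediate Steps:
v(t) = 6*t**2 (v(t) = (t + 2*t)*(2*t) = (3*t)*(2*t) = 6*t**2)
h = 43959/28153 (h = 43959*(1/28153) = 43959/28153 ≈ 1.5614)
v(-70) - h = 6*(-70)**2 - 1*43959/28153 = 6*4900 - 43959/28153 = 29400 - 43959/28153 = 827654241/28153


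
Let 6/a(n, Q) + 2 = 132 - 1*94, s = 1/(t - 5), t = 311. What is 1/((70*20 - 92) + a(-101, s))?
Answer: 6/7849 ≈ 0.00076443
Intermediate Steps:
s = 1/306 (s = 1/(311 - 5) = 1/306 ≈ 0.0032680)
a(n, Q) = ⅙ (a(n, Q) = 6/(-2 + (132 - 1*94)) = 6/(-2 + (132 - 94)) = 6/(-2 + 38) = 6/36 = 6*(1/36) = ⅙)
1/((70*20 - 92) + a(-101, s)) = 1/((70*20 - 92) + ⅙) = 1/((1400 - 92) + ⅙) = 1/(1308 + ⅙) = 1/(7849/6) = 6/7849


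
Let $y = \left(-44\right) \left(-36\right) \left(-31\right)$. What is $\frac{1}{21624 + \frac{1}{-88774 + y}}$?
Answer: $\frac{137878}{2981473871} \approx 4.6245 \cdot 10^{-5}$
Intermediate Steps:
$y = -49104$ ($y = 1584 \left(-31\right) = -49104$)
$\frac{1}{21624 + \frac{1}{-88774 + y}} = \frac{1}{21624 + \frac{1}{-88774 - 49104}} = \frac{1}{21624 + \frac{1}{-137878}} = \frac{1}{21624 - \frac{1}{137878}} = \frac{1}{\frac{2981473871}{137878}} = \frac{137878}{2981473871}$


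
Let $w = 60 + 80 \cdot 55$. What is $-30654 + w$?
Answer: $-26194$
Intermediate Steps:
$w = 4460$ ($w = 60 + 4400 = 4460$)
$-30654 + w = -30654 + 4460 = -26194$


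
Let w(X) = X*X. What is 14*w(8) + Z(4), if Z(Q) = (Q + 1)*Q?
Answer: 916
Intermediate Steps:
w(X) = X**2
Z(Q) = Q*(1 + Q) (Z(Q) = (1 + Q)*Q = Q*(1 + Q))
14*w(8) + Z(4) = 14*8**2 + 4*(1 + 4) = 14*64 + 4*5 = 896 + 20 = 916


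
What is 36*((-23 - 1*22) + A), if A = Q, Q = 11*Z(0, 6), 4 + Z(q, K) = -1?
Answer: -3600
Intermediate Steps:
Z(q, K) = -5 (Z(q, K) = -4 - 1 = -5)
Q = -55 (Q = 11*(-5) = -55)
A = -55
36*((-23 - 1*22) + A) = 36*((-23 - 1*22) - 55) = 36*((-23 - 22) - 55) = 36*(-45 - 55) = 36*(-100) = -3600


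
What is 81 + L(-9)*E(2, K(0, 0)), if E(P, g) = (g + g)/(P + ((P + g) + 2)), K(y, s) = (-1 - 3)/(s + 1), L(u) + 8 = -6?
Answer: 137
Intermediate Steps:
L(u) = -14 (L(u) = -8 - 6 = -14)
K(y, s) = -4/(1 + s)
E(P, g) = 2*g/(2 + g + 2*P) (E(P, g) = (2*g)/(P + (2 + P + g)) = (2*g)/(2 + g + 2*P) = 2*g/(2 + g + 2*P))
81 + L(-9)*E(2, K(0, 0)) = 81 - 28*(-4/(1 + 0))/(2 - 4/(1 + 0) + 2*2) = 81 - 28*(-4/1)/(2 - 4/1 + 4) = 81 - 28*(-4*1)/(2 - 4*1 + 4) = 81 - 28*(-4)/(2 - 4 + 4) = 81 - 28*(-4)/2 = 81 - 14*(-4) = 81 + 56 = 137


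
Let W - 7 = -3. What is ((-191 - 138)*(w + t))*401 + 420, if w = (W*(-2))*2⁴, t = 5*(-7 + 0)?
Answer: 21504847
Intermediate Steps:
W = 4 (W = 7 - 3 = 4)
t = -35 (t = 5*(-7) = -35)
w = -128 (w = (4*(-2))*2⁴ = -8*16 = -128)
((-191 - 138)*(w + t))*401 + 420 = ((-191 - 138)*(-128 - 35))*401 + 420 = -329*(-163)*401 + 420 = 53627*401 + 420 = 21504427 + 420 = 21504847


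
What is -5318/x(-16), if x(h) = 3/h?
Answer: 85088/3 ≈ 28363.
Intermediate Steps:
-5318/x(-16) = -5318/(3/(-16)) = -5318/(3*(-1/16)) = -5318/(-3/16) = -5318*(-16/3) = 85088/3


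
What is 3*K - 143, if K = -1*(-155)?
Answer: 322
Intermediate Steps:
K = 155
3*K - 143 = 3*155 - 143 = 465 - 143 = 322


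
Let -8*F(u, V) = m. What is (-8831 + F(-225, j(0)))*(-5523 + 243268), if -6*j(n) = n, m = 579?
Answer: -16933863115/8 ≈ -2.1167e+9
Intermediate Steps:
j(n) = -n/6
F(u, V) = -579/8 (F(u, V) = -⅛*579 = -579/8)
(-8831 + F(-225, j(0)))*(-5523 + 243268) = (-8831 - 579/8)*(-5523 + 243268) = -71227/8*237745 = -16933863115/8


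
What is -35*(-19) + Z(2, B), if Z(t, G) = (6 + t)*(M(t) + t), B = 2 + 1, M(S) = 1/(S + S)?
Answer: 683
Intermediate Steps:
M(S) = 1/(2*S)
B = 3
Z(t, G) = (6 + t)*(t + 1/(2*t)) (Z(t, G) = (6 + t)*(1/(2*t) + t) = (6 + t)*(t + 1/(2*t)))
-35*(-19) + Z(2, B) = -35*(-19) + (1/2 + 2**2 + 3/2 + 6*2) = 665 + (1/2 + 4 + 3*(1/2) + 12) = 665 + (1/2 + 4 + 3/2 + 12) = 665 + 18 = 683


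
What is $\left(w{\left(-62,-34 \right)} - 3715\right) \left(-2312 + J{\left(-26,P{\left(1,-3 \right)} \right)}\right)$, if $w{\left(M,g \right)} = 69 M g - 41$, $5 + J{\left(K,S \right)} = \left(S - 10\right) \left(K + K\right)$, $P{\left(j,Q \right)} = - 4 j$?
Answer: $-225154944$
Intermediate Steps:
$J{\left(K,S \right)} = -5 + 2 K \left(-10 + S\right)$ ($J{\left(K,S \right)} = -5 + \left(S - 10\right) \left(K + K\right) = -5 + \left(-10 + S\right) 2 K = -5 + 2 K \left(-10 + S\right)$)
$w{\left(M,g \right)} = -41 + 69 M g$ ($w{\left(M,g \right)} = 69 M g - 41 = -41 + 69 M g$)
$\left(w{\left(-62,-34 \right)} - 3715\right) \left(-2312 + J{\left(-26,P{\left(1,-3 \right)} \right)}\right) = \left(\left(-41 + 69 \left(-62\right) \left(-34\right)\right) - 3715\right) \left(-2312 - \left(-515 + 52 \left(-4\right) 1\right)\right) = \left(\left(-41 + 145452\right) - 3715\right) \left(-2312 + \left(-5 + 520 + 2 \left(-26\right) \left(-4\right)\right)\right) = \left(145411 - 3715\right) \left(-2312 + \left(-5 + 520 + 208\right)\right) = 141696 \left(-2312 + 723\right) = 141696 \left(-1589\right) = -225154944$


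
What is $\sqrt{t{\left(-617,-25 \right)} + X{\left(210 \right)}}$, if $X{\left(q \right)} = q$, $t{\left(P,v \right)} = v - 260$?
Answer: $5 i \sqrt{3} \approx 8.6602 i$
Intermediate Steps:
$t{\left(P,v \right)} = -260 + v$ ($t{\left(P,v \right)} = v - 260 = -260 + v$)
$\sqrt{t{\left(-617,-25 \right)} + X{\left(210 \right)}} = \sqrt{\left(-260 - 25\right) + 210} = \sqrt{-285 + 210} = \sqrt{-75} = 5 i \sqrt{3}$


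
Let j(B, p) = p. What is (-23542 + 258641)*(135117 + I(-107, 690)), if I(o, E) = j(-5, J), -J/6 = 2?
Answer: 31763050395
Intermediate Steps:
J = -12 (J = -6*2 = -12)
I(o, E) = -12
(-23542 + 258641)*(135117 + I(-107, 690)) = (-23542 + 258641)*(135117 - 12) = 235099*135105 = 31763050395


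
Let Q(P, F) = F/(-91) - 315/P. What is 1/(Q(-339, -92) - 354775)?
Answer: -10283/3648131374 ≈ -2.8187e-6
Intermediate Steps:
Q(P, F) = -315/P - F/91 (Q(P, F) = F*(-1/91) - 315/P = -F/91 - 315/P = -315/P - F/91)
1/(Q(-339, -92) - 354775) = 1/((-315/(-339) - 1/91*(-92)) - 354775) = 1/((-315*(-1/339) + 92/91) - 354775) = 1/((105/113 + 92/91) - 354775) = 1/(19951/10283 - 354775) = 1/(-3648131374/10283) = -10283/3648131374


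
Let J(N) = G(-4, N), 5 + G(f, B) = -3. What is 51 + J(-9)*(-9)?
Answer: 123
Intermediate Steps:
G(f, B) = -8 (G(f, B) = -5 - 3 = -8)
J(N) = -8
51 + J(-9)*(-9) = 51 - 8*(-9) = 51 + 72 = 123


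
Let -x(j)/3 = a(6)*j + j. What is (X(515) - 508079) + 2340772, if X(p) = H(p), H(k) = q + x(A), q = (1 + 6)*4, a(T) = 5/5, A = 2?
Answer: 1832709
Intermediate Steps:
a(T) = 1 (a(T) = 5*(⅕) = 1)
x(j) = -6*j (x(j) = -3*(1*j + j) = -3*(j + j) = -6*j)
q = 28 (q = 7*4 = 28)
H(k) = 16 (H(k) = 28 - 6*2 = 28 - 12 = 16)
X(p) = 16
(X(515) - 508079) + 2340772 = (16 - 508079) + 2340772 = -508063 + 2340772 = 1832709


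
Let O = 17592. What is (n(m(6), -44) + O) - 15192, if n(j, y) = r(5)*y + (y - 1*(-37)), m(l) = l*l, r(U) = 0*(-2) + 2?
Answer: 2305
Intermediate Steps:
r(U) = 2 (r(U) = 0 + 2 = 2)
m(l) = l²
n(j, y) = 37 + 3*y (n(j, y) = 2*y + (y - 1*(-37)) = 2*y + (y + 37) = 2*y + (37 + y) = 37 + 3*y)
(n(m(6), -44) + O) - 15192 = ((37 + 3*(-44)) + 17592) - 15192 = ((37 - 132) + 17592) - 15192 = (-95 + 17592) - 15192 = 17497 - 15192 = 2305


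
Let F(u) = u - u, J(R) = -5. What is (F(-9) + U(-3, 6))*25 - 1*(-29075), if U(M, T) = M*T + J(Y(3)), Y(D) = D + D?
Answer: 28500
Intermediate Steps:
Y(D) = 2*D
F(u) = 0
U(M, T) = -5 + M*T (U(M, T) = M*T - 5 = -5 + M*T)
(F(-9) + U(-3, 6))*25 - 1*(-29075) = (0 + (-5 - 3*6))*25 - 1*(-29075) = (0 + (-5 - 18))*25 + 29075 = (0 - 23)*25 + 29075 = -23*25 + 29075 = -575 + 29075 = 28500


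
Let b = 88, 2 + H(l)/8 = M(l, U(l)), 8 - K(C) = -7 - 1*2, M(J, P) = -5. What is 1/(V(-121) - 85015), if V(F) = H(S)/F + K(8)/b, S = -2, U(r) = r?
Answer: -968/82293885 ≈ -1.1763e-5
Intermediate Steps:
K(C) = 17 (K(C) = 8 - (-7 - 1*2) = 8 - (-7 - 2) = 8 - 1*(-9) = 8 + 9 = 17)
H(l) = -56 (H(l) = -16 + 8*(-5) = -16 - 40 = -56)
V(F) = 17/88 - 56/F (V(F) = -56/F + 17/88 = 17/88 - 56/F)
1/(V(-121) - 85015) = 1/((17/88 - 56/(-121)) - 85015) = 1/((17/88 - 56*(-1/121)) - 85015) = 1/((17/88 + 56/121) - 85015) = 1/(635/968 - 85015) = 1/(-82293885/968) = -968/82293885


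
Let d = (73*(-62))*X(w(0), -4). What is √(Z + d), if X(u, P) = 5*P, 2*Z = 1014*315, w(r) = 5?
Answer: 5*√10009 ≈ 500.23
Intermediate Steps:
Z = 159705 (Z = (1014*315)/2 = (½)*319410 = 159705)
d = 90520 (d = (73*(-62))*(5*(-4)) = -4526*(-20) = 90520)
√(Z + d) = √(159705 + 90520) = √250225 = 5*√10009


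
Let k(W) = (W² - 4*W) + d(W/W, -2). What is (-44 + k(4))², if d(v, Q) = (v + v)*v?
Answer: 1764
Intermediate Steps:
d(v, Q) = 2*v² (d(v, Q) = (2*v)*v = 2*v²)
k(W) = 2 + W² - 4*W (k(W) = (W² - 4*W) + 2*(W/W)² = (W² - 4*W) + 2*1² = (W² - 4*W) + 2*1 = (W² - 4*W) + 2 = 2 + W² - 4*W)
(-44 + k(4))² = (-44 + (2 + 4² - 4*4))² = (-44 + (2 + 16 - 16))² = (-44 + 2)² = (-42)² = 1764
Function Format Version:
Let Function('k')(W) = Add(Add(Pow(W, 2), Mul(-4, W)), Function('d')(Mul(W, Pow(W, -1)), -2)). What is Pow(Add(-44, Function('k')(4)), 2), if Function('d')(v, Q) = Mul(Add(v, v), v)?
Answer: 1764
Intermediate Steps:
Function('d')(v, Q) = Mul(2, Pow(v, 2)) (Function('d')(v, Q) = Mul(Mul(2, v), v) = Mul(2, Pow(v, 2)))
Function('k')(W) = Add(2, Pow(W, 2), Mul(-4, W)) (Function('k')(W) = Add(Add(Pow(W, 2), Mul(-4, W)), Mul(2, Pow(Mul(W, Pow(W, -1)), 2))) = Add(Add(Pow(W, 2), Mul(-4, W)), Mul(2, Pow(1, 2))) = Add(Add(Pow(W, 2), Mul(-4, W)), Mul(2, 1)) = Add(Add(Pow(W, 2), Mul(-4, W)), 2) = Add(2, Pow(W, 2), Mul(-4, W)))
Pow(Add(-44, Function('k')(4)), 2) = Pow(Add(-44, Add(2, Pow(4, 2), Mul(-4, 4))), 2) = Pow(Add(-44, Add(2, 16, -16)), 2) = Pow(Add(-44, 2), 2) = Pow(-42, 2) = 1764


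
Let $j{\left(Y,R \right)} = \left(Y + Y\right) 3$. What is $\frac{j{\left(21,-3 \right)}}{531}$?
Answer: $\frac{14}{59} \approx 0.23729$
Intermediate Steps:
$j{\left(Y,R \right)} = 6 Y$ ($j{\left(Y,R \right)} = 2 Y 3 = 6 Y$)
$\frac{j{\left(21,-3 \right)}}{531} = \frac{6 \cdot 21}{531} = 126 \cdot \frac{1}{531} = \frac{14}{59}$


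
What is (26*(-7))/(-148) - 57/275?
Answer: 20807/20350 ≈ 1.0225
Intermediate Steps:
(26*(-7))/(-148) - 57/275 = -182*(-1/148) - 57*1/275 = 91/74 - 57/275 = 20807/20350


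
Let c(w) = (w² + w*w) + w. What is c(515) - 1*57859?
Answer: 473106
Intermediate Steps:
c(w) = w + 2*w² (c(w) = (w² + w²) + w = 2*w² + w = w + 2*w²)
c(515) - 1*57859 = 515*(1 + 2*515) - 1*57859 = 515*(1 + 1030) - 57859 = 515*1031 - 57859 = 530965 - 57859 = 473106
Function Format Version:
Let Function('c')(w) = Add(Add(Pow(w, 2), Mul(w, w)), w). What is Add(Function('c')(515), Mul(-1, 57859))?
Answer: 473106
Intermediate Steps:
Function('c')(w) = Add(w, Mul(2, Pow(w, 2))) (Function('c')(w) = Add(Add(Pow(w, 2), Pow(w, 2)), w) = Add(Mul(2, Pow(w, 2)), w) = Add(w, Mul(2, Pow(w, 2))))
Add(Function('c')(515), Mul(-1, 57859)) = Add(Mul(515, Add(1, Mul(2, 515))), Mul(-1, 57859)) = Add(Mul(515, Add(1, 1030)), -57859) = Add(Mul(515, 1031), -57859) = Add(530965, -57859) = 473106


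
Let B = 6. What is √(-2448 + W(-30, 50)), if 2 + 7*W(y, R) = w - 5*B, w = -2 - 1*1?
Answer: I*√2453 ≈ 49.528*I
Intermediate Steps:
w = -3 (w = -2 - 1 = -3)
W(y, R) = -5 (W(y, R) = -2/7 + (-3 - 5*6)/7 = -2/7 + (-3 - 30)/7 = -2/7 + (⅐)*(-33) = -2/7 - 33/7 = -5)
√(-2448 + W(-30, 50)) = √(-2448 - 5) = √(-2453) = I*√2453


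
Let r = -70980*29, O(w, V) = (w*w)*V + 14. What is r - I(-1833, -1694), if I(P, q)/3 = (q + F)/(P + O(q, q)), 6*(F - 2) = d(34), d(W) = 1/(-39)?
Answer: -780492934818818209/379170885834 ≈ -2.0584e+6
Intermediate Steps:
O(w, V) = 14 + V*w² (O(w, V) = w²*V + 14 = V*w² + 14 = 14 + V*w²)
d(W) = -1/39
F = 467/234 (F = 2 + (⅙)*(-1/39) = 2 - 1/234 = 467/234 ≈ 1.9957)
r = -2058420
I(P, q) = 3*(467/234 + q)/(14 + P + q³) (I(P, q) = 3*((q + 467/234)/(P + (14 + q*q²))) = 3*((467/234 + q)/(P + (14 + q³))) = 3*((467/234 + q)/(14 + P + q³)) = 3*(467/234 + q)/(14 + P + q³))
r - I(-1833, -1694) = -2058420 - (467/78 + 3*(-1694))/(14 - 1833 + (-1694)³) = -2058420 - (467/78 - 5082)/(14 - 1833 - 4861163384) = -2058420 - (-395929)/((-4861165203)*78) = -2058420 - (-1)*(-395929)/(4861165203*78) = -2058420 - 1*395929/379170885834 = -2058420 - 395929/379170885834 = -780492934818818209/379170885834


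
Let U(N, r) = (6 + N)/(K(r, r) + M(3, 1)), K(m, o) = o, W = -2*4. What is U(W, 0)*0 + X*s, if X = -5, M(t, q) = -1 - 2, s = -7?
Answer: 35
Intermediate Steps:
M(t, q) = -3
W = -8
U(N, r) = (6 + N)/(-3 + r) (U(N, r) = (6 + N)/(r - 3) = (6 + N)/(-3 + r))
U(W, 0)*0 + X*s = ((6 - 8)/(-3 + 0))*0 - 5*(-7) = (-2/(-3))*0 + 35 = -⅓*(-2)*0 + 35 = (⅔)*0 + 35 = 0 + 35 = 35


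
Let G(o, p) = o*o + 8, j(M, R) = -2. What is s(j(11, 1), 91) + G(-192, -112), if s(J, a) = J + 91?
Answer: 36961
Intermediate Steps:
s(J, a) = 91 + J
G(o, p) = 8 + o**2 (G(o, p) = o**2 + 8 = 8 + o**2)
s(j(11, 1), 91) + G(-192, -112) = (91 - 2) + (8 + (-192)**2) = 89 + (8 + 36864) = 89 + 36872 = 36961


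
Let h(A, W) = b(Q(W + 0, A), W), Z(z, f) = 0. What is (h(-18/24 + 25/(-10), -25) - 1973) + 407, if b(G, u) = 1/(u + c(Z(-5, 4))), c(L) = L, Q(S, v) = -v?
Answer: -39151/25 ≈ -1566.0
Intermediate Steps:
b(G, u) = 1/u (b(G, u) = 1/(u + 0) = 1/u)
h(A, W) = 1/W
(h(-18/24 + 25/(-10), -25) - 1973) + 407 = (1/(-25) - 1973) + 407 = (-1/25 - 1973) + 407 = -49326/25 + 407 = -39151/25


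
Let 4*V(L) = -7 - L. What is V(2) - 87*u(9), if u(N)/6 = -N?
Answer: 18783/4 ≈ 4695.8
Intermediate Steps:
u(N) = -6*N (u(N) = 6*(-N) = -6*N)
V(L) = -7/4 - L/4 (V(L) = (-7 - L)/4 = -7/4 - L/4)
V(2) - 87*u(9) = (-7/4 - ¼*2) - (-522)*9 = (-7/4 - ½) - 87*(-54) = -9/4 + 4698 = 18783/4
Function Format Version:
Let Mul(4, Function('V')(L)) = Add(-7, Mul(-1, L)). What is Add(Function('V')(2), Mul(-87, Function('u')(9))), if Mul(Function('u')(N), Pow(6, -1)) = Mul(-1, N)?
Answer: Rational(18783, 4) ≈ 4695.8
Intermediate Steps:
Function('u')(N) = Mul(-6, N) (Function('u')(N) = Mul(6, Mul(-1, N)) = Mul(-6, N))
Function('V')(L) = Add(Rational(-7, 4), Mul(Rational(-1, 4), L)) (Function('V')(L) = Mul(Rational(1, 4), Add(-7, Mul(-1, L))) = Add(Rational(-7, 4), Mul(Rational(-1, 4), L)))
Add(Function('V')(2), Mul(-87, Function('u')(9))) = Add(Add(Rational(-7, 4), Mul(Rational(-1, 4), 2)), Mul(-87, Mul(-6, 9))) = Add(Add(Rational(-7, 4), Rational(-1, 2)), Mul(-87, -54)) = Add(Rational(-9, 4), 4698) = Rational(18783, 4)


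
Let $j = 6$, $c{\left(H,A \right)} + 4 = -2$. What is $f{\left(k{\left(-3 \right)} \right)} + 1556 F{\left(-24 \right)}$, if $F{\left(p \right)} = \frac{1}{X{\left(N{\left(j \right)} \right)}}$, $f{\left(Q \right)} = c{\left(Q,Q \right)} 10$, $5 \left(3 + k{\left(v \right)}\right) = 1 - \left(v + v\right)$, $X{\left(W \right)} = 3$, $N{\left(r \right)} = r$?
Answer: $\frac{1376}{3} \approx 458.67$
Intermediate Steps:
$c{\left(H,A \right)} = -6$ ($c{\left(H,A \right)} = -4 - 2 = -6$)
$k{\left(v \right)} = - \frac{14}{5} - \frac{2 v}{5}$ ($k{\left(v \right)} = -3 + \frac{1 - \left(v + v\right)}{5} = -3 + \frac{1 - 2 v}{5} = -3 - \left(- \frac{1}{5} + \frac{2 v}{5}\right) = - \frac{14}{5} - \frac{2 v}{5}$)
$f{\left(Q \right)} = -60$ ($f{\left(Q \right)} = \left(-6\right) 10 = -60$)
$F{\left(p \right)} = \frac{1}{3}$
$f{\left(k{\left(-3 \right)} \right)} + 1556 F{\left(-24 \right)} = -60 + 1556 \cdot \frac{1}{3} = -60 + \frac{1556}{3} = \frac{1376}{3}$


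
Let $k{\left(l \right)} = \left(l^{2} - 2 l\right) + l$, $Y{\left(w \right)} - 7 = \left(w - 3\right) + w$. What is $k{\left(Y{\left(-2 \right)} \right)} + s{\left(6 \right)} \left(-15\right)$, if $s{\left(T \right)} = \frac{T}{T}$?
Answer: $-15$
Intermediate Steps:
$Y{\left(w \right)} = 4 + 2 w$ ($Y{\left(w \right)} = 7 + \left(\left(w - 3\right) + w\right) = 7 + \left(\left(-3 + w\right) + w\right) = 7 + \left(-3 + 2 w\right) = 4 + 2 w$)
$k{\left(l \right)} = l^{2} - l$
$s{\left(T \right)} = 1$
$k{\left(Y{\left(-2 \right)} \right)} + s{\left(6 \right)} \left(-15\right) = \left(4 + 2 \left(-2\right)\right) \left(-1 + \left(4 + 2 \left(-2\right)\right)\right) + 1 \left(-15\right) = \left(4 - 4\right) \left(-1 + \left(4 - 4\right)\right) - 15 = 0 \left(-1 + 0\right) - 15 = 0 \left(-1\right) - 15 = 0 - 15 = -15$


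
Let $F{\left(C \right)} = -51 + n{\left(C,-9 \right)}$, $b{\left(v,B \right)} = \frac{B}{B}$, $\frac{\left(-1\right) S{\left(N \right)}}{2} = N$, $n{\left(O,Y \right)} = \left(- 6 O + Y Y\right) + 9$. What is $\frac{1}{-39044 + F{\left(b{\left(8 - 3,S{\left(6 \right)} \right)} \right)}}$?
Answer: $- \frac{1}{39011} \approx -2.5634 \cdot 10^{-5}$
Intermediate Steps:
$n{\left(O,Y \right)} = 9 + Y^{2} - 6 O$ ($n{\left(O,Y \right)} = \left(- 6 O + Y^{2}\right) + 9 = \left(Y^{2} - 6 O\right) + 9 = 9 + Y^{2} - 6 O$)
$S{\left(N \right)} = - 2 N$
$b{\left(v,B \right)} = 1$
$F{\left(C \right)} = 39 - 6 C$ ($F{\left(C \right)} = -51 + \left(9 + \left(-9\right)^{2} - 6 C\right) = -51 + \left(9 + 81 - 6 C\right) = -51 - \left(-90 + 6 C\right) = 39 - 6 C$)
$\frac{1}{-39044 + F{\left(b{\left(8 - 3,S{\left(6 \right)} \right)} \right)}} = \frac{1}{-39044 + \left(39 - 6\right)} = \frac{1}{-39044 + 33} = \frac{1}{-39011} = - \frac{1}{39011}$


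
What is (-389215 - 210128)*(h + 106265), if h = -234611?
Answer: 76923276678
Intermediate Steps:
(-389215 - 210128)*(h + 106265) = (-389215 - 210128)*(-234611 + 106265) = -599343*(-128346) = 76923276678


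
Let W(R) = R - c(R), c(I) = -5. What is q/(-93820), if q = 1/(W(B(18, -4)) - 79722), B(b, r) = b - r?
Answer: 1/7476984900 ≈ 1.3374e-10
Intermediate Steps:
W(R) = 5 + R (W(R) = R - 1*(-5) = R + 5 = 5 + R)
q = -1/79695 (q = 1/((5 + (18 - 1*(-4))) - 79722) = 1/((5 + (18 + 4)) - 79722) = 1/((5 + 22) - 79722) = 1/(27 - 79722) = 1/(-79695) = -1/79695 ≈ -1.2548e-5)
q/(-93820) = -1/79695/(-93820) = -1/79695*(-1/93820) = 1/7476984900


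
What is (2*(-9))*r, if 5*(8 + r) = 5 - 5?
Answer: 144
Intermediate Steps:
r = -8 (r = -8 + (5 - 5)/5 = -8 + (1/5)*0 = -8 + 0 = -8)
(2*(-9))*r = (2*(-9))*(-8) = -18*(-8) = 144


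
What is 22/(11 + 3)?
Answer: 11/7 ≈ 1.5714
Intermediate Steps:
22/(11 + 3) = 22/14 = (1/14)*22 = 11/7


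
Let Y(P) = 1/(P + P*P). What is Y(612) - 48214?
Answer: -18087771383/375156 ≈ -48214.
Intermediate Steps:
Y(P) = 1/(P + P²)
Y(612) - 48214 = 1/(612*(1 + 612)) - 48214 = (1/612)/613 - 48214 = (1/612)*(1/613) - 48214 = 1/375156 - 48214 = -18087771383/375156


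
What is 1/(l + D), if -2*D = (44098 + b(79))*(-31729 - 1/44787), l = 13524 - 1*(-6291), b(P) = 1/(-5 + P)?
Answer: 552373/386447194040426 ≈ 1.4294e-9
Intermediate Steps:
l = 19815 (l = 13524 + 6291 = 19815)
D = 386436248769431/552373 (D = -(44098 + 1/(-5 + 79))*(-31729 - 1/44787)/2 = -(44098 + 1/74)*(-31729 - 1*1/44787)/2 = -(44098 + 1/74)*(-31729 - 1/44787)/2 = -3263253*(-1421046724)/(148*44787) = -½*(-772872497538862/552373) = 386436248769431/552373 ≈ 6.9959e+8)
1/(l + D) = 1/(19815 + 386436248769431/552373) = 1/(386447194040426/552373) = 552373/386447194040426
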